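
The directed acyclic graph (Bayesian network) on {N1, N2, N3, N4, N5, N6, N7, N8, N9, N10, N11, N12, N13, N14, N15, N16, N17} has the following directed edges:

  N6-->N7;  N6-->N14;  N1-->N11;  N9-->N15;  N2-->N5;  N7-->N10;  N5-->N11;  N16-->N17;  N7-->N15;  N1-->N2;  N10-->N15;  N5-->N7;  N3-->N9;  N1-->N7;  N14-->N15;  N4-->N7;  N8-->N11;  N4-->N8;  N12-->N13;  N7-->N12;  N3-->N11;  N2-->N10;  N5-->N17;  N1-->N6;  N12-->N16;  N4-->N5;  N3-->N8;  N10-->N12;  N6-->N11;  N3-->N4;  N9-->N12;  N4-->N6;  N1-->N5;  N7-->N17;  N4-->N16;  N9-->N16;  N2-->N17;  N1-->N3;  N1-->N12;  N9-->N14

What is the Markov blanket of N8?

{N1, N3, N4, N5, N6, N11}

N8's parents: N3, N4.
N8's children: N11.
Parents of each child, excluding N8:
  N11's other parents are N1, N3, N5, N6.
MB(N8) = {N1, N3, N4, N5, N6, N11}.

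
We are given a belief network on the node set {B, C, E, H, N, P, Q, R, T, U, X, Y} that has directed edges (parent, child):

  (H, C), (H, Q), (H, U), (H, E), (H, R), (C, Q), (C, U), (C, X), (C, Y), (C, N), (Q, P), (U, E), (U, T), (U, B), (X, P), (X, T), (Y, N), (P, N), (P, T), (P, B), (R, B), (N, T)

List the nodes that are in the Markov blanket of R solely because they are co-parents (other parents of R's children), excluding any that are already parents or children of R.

Children of R: B.
  B: P, U
Excluding nodes already adjacent to R (B, H), the co-parent-only contribution is {P, U}.

{P, U}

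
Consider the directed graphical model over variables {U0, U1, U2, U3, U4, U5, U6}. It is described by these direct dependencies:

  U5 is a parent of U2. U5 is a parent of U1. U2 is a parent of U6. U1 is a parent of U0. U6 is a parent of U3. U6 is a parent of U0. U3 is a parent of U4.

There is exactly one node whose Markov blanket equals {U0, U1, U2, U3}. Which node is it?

The target node must have every member of {U0, U1, U2, U3} as a parent, child, or co-parent, and no others.
Parents of U6: U2; children: U0, U3; co-parents: U1.
These exactly cover the given set, so the node is U6.

U6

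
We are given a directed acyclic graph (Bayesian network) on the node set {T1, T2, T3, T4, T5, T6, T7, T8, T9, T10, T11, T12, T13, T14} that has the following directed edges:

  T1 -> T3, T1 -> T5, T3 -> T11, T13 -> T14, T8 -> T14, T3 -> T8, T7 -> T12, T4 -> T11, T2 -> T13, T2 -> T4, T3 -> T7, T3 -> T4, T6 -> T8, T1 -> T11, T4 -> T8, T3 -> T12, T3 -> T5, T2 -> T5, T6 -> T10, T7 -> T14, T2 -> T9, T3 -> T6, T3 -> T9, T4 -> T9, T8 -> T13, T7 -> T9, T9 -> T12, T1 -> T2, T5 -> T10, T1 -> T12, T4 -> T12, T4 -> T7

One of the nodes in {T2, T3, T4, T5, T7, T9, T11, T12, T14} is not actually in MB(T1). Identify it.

T14

Recall MB(v) = parents ∪ children ∪ spouses, where spouses are the other parents of v's children.
T1 has no parents.
Ch(T1) = {T2, T3, T5, T11, T12}.
Co-parents of T1 (other parents of its children):
  T2 has no other parent.
  T3: no additional parents.
  parents(T5) \ {T1} = {T2, T3}.
  T11's other parents are T3, T4.
  T12's other parents are T3, T4, T7, T9.
MB(T1) = {T2, T3, T4, T5, T7, T9, T11, T12}.
T14 is neither a parent, child, nor co-parent of T1, so it does not belong.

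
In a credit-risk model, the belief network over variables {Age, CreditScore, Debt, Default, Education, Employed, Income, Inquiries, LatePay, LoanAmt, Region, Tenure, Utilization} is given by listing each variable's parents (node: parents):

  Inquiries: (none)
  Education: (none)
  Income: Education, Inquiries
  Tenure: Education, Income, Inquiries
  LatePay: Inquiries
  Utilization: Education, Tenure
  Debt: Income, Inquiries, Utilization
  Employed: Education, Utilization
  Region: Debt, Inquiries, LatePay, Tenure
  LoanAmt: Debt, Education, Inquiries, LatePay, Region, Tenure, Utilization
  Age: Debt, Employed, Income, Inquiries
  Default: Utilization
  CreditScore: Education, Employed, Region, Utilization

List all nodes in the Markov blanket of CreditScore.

By definition, MB(CreditScore) is built from CreditScore's parents, CreditScore's children, and the co-parents of CreditScore.
Children of CreditScore: none.
CreditScore's parents: Education, Employed, Region, Utilization.
CreditScore has no children, so there are no co-parents.
So the Markov blanket of CreditScore is {Education, Employed, Region, Utilization}.

{Education, Employed, Region, Utilization}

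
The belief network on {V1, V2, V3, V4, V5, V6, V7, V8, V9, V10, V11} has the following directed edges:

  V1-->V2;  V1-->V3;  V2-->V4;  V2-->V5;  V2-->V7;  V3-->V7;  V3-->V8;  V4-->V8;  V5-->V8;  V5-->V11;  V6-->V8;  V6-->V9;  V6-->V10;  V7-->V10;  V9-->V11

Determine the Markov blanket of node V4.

The Markov blanket of a node is its parents, its children, and the other parents of its children.
Parents of V4: V2.
V4 has child V8.
Co-parents of V4 (other parents of its children):
  V8: V3, V5, V6
So the Markov blanket of V4 is {V2, V3, V5, V6, V8}.

{V2, V3, V5, V6, V8}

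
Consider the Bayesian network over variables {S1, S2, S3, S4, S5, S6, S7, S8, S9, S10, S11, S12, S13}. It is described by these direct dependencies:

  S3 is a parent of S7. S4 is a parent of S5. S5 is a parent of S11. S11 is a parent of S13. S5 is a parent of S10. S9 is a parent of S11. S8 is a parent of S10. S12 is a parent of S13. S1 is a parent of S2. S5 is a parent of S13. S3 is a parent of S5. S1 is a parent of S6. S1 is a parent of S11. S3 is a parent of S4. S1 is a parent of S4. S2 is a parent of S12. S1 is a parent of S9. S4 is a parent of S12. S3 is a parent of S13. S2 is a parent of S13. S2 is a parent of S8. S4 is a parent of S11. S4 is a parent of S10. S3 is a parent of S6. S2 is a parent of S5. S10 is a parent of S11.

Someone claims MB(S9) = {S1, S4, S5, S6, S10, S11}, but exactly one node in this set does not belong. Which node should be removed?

S9 has parent S1.
Ch(S9) = {S11}.
Parents of each child, excluding S9:
  S11: S1, S4, S5, S10
MB(S9) = {S1, S4, S5, S10, S11}.
S6 is neither a parent, child, nor co-parent of S9, so it does not belong.

S6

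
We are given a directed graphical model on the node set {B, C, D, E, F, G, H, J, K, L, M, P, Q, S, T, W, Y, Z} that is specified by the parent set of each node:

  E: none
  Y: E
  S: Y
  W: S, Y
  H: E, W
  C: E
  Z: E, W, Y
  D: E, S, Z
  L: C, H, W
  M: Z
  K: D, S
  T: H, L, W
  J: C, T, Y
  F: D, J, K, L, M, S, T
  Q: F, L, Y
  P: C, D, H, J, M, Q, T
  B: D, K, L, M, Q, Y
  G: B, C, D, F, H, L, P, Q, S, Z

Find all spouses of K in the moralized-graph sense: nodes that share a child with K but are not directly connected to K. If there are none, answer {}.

Children of K: B, F.
  F: D, J, L, M, S, T
  B: D, L, M, Q, Y
Excluding nodes already adjacent to K (B, D, F, S), the co-parent-only contribution is {J, L, M, Q, T, Y}.

{J, L, M, Q, T, Y}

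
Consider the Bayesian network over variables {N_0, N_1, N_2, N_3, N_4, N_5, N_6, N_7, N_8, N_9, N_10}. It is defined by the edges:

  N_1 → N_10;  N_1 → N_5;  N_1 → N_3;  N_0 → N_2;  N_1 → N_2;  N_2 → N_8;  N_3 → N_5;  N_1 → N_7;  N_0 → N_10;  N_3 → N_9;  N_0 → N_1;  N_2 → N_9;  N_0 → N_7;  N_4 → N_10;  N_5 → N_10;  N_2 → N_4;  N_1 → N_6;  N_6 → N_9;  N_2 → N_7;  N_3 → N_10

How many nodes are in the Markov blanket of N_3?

8

Parents of N_3: N_1.
Ch(N_3) = {N_5, N_9, N_10}.
For each child, the remaining parents (spouses of N_3):
  N_5 also has parent N_1.
  N_9's other parents are N_2, N_6.
  N_10's other parents are N_0, N_1, N_4, N_5.
MB(N_3) = {N_0, N_1, N_2, N_4, N_5, N_6, N_9, N_10}, which has 8 nodes.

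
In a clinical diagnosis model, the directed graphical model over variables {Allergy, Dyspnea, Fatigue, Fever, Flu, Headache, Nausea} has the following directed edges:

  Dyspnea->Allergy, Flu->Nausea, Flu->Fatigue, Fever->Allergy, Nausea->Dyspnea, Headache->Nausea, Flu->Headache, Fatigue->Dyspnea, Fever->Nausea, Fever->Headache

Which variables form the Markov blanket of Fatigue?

A node's Markov blanket = Pa ∪ Ch ∪ (parents of Ch other than the node itself).
Parents of Fatigue: Flu.
Ch(Fatigue) = {Dyspnea}.
Parents of each child, excluding Fatigue:
  Dyspnea: Nausea
So the Markov blanket of Fatigue is {Dyspnea, Flu, Nausea}.

{Dyspnea, Flu, Nausea}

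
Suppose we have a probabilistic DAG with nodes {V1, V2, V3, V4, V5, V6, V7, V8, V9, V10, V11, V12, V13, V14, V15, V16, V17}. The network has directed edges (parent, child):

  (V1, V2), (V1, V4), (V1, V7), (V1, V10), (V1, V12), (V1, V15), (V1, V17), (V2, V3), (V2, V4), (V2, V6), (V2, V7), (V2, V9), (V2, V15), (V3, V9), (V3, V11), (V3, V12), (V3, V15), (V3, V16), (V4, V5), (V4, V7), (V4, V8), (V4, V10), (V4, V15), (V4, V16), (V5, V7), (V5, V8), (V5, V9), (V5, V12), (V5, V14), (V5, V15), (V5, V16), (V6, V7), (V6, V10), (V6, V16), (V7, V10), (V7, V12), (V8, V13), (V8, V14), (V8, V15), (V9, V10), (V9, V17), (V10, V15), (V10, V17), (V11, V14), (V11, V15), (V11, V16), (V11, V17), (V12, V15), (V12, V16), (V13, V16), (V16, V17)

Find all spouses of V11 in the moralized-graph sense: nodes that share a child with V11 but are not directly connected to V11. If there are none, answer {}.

Children of V11: V14, V15, V16, V17.
  V14 also has parents V5, V8.
  parents(V15) \ {V11} = {V1, V2, V3, V4, V5, V8, V10, V12}.
  V16 also has parents V3, V4, V5, V6, V12, V13.
  V17 also has parents V1, V9, V10, V16.
Excluding nodes already adjacent to V11 (V3, V14, V15, V16, V17), the co-parent-only contribution is {V1, V2, V4, V5, V6, V8, V9, V10, V12, V13}.

{V1, V2, V4, V5, V6, V8, V9, V10, V12, V13}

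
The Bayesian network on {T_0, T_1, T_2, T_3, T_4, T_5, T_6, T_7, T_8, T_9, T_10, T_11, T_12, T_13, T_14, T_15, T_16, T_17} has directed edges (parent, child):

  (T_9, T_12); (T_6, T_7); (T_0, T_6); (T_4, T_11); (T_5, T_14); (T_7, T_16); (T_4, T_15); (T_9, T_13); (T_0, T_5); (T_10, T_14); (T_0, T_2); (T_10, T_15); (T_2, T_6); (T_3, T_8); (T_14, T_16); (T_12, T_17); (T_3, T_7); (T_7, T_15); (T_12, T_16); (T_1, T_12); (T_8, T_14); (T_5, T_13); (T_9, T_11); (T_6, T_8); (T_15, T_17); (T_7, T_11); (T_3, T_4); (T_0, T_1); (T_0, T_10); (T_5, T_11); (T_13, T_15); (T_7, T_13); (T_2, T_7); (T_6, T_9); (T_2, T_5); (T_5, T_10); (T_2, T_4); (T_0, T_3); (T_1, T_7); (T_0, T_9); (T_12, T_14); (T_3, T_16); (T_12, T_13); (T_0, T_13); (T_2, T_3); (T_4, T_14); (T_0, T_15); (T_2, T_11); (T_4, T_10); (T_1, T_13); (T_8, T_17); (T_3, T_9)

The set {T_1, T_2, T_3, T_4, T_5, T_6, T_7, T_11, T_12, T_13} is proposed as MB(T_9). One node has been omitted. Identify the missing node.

T_0

Recall MB(v) = parents ∪ children ∪ spouses, where spouses are the other parents of v's children.
T_9 has parents T_0, T_3, T_6.
T_9 has children T_11, T_12, T_13.
Parents of each child, excluding T_9:
  T_11 also has parents T_2, T_4, T_5, T_7.
  T_12's other parent is T_1.
  T_13's other parents are T_0, T_1, T_5, T_7, T_12.
MB(T_9) = {T_0, T_1, T_2, T_3, T_4, T_5, T_6, T_7, T_11, T_12, T_13}.
Comparing with the claimed set, T_0 is missing.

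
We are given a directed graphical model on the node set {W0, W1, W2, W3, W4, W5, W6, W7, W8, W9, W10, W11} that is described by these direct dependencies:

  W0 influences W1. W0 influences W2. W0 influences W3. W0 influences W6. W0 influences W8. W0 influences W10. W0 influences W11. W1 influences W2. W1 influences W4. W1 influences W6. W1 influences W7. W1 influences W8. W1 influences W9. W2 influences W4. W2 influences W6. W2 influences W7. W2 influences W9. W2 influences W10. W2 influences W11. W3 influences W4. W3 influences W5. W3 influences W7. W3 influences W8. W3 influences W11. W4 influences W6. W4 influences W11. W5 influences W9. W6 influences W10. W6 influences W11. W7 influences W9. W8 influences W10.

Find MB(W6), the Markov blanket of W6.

{W0, W1, W2, W3, W4, W8, W10, W11}

Recall MB(v) = parents ∪ children ∪ spouses, where spouses are the other parents of v's children.
W6 has parents W0, W1, W2, W4.
Ch(W6) = {W10, W11}.
Other parents of W6's children:
  W10 also has parents W0, W2, W8.
  W11 also has parents W0, W2, W3, W4.
Taking the union gives {W0, W1, W2, W3, W4, W8, W10, W11}.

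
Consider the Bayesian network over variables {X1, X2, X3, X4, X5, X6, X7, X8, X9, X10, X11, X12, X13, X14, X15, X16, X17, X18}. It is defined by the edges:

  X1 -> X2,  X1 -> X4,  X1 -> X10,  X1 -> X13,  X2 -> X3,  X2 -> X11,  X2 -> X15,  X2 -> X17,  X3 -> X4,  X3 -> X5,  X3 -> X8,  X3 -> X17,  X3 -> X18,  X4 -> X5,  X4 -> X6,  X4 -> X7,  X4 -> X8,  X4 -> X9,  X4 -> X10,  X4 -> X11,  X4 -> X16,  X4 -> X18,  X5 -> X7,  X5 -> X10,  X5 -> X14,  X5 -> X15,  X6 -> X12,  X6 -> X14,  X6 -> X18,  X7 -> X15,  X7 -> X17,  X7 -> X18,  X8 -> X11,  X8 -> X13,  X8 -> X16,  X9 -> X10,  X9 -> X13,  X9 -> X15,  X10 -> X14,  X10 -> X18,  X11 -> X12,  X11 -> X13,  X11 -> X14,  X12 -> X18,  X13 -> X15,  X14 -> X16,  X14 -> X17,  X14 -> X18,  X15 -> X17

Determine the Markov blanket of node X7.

{X2, X3, X4, X5, X6, X9, X10, X12, X13, X14, X15, X17, X18}

A node's Markov blanket = Pa ∪ Ch ∪ (parents of Ch other than the node itself).
Ch(X7) = {X15, X17, X18}.
Pa(X7) = {X4, X5}.
Co-parents of X7 (other parents of its children):
  X15: X2, X5, X9, X13
  X17: X2, X3, X14, X15
  X18: X3, X4, X6, X10, X12, X14
Union: {X4, X5} ∪ {X15, X17, X18} ∪ {X2, X3, X4, X5, X6, X9, X10, X12, X13, X14, X15} = {X2, X3, X4, X5, X6, X9, X10, X12, X13, X14, X15, X17, X18}.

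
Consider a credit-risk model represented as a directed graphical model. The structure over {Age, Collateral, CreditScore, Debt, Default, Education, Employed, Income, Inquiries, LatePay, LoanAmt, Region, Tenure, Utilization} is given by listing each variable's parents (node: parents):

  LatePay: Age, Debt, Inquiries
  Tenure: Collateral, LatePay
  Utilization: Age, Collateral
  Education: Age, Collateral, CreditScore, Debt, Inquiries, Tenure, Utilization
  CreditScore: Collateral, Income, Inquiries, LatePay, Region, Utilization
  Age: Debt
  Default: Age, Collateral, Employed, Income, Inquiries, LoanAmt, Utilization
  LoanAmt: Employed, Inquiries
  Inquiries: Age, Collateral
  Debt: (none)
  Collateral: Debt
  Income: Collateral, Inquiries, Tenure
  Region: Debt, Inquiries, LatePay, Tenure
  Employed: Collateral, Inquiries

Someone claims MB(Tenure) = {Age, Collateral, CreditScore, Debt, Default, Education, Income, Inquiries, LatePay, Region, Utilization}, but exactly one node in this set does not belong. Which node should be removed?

Recall MB(v) = parents ∪ children ∪ spouses, where spouses are the other parents of v's children.
Tenure's parents: Collateral, LatePay.
Tenure has children Education, Income, Region.
Parents of each child, excluding Tenure:
  Income also has parents Collateral, Inquiries.
  parents(Region) \ {Tenure} = {Debt, Inquiries, LatePay}.
  parents(Education) \ {Tenure} = {Age, Collateral, CreditScore, Debt, Inquiries, Utilization}.
MB(Tenure) = {Age, Collateral, CreditScore, Debt, Education, Income, Inquiries, LatePay, Region, Utilization}.
Default is neither a parent, child, nor co-parent of Tenure, so it does not belong.

Default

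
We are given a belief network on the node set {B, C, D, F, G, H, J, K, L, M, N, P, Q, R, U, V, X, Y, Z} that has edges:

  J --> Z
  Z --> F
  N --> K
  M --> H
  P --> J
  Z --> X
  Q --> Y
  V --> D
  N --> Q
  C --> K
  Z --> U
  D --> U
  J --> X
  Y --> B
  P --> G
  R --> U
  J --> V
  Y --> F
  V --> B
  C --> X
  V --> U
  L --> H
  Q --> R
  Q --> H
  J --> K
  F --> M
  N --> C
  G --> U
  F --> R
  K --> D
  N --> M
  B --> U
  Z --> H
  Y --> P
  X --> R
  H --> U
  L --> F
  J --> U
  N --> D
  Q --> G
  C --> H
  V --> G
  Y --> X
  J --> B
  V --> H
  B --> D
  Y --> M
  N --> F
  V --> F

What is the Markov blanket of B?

The Markov blanket of a node is its parents, its children, and the other parents of its children.
B's parents: J, V, Y.
B's children: D, U.
Co-parents of B (other parents of its children):
  D's other parents are K, N, V.
  parents(U) \ {B} = {D, G, H, J, R, V, Z}.
So the Markov blanket of B is {D, G, H, J, K, N, R, U, V, Y, Z}.

{D, G, H, J, K, N, R, U, V, Y, Z}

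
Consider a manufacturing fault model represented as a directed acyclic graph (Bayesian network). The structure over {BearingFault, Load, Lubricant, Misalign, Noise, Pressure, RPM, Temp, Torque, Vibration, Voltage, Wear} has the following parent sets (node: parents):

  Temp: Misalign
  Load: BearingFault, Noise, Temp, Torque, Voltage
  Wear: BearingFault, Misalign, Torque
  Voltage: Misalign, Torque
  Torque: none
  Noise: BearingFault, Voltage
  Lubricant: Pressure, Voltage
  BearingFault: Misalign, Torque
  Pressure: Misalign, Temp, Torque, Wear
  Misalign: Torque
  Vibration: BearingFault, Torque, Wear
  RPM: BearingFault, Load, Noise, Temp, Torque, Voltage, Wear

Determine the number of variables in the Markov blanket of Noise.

Recall MB(v) = parents ∪ children ∪ spouses, where spouses are the other parents of v's children.
Noise has parents BearingFault, Voltage.
Ch(Noise) = {Load, RPM}.
Other parents of Noise's children:
  Load: BearingFault, Temp, Torque, Voltage
  RPM: BearingFault, Load, Temp, Torque, Voltage, Wear
MB(Noise) = {BearingFault, Load, RPM, Temp, Torque, Voltage, Wear}, which has 7 nodes.

7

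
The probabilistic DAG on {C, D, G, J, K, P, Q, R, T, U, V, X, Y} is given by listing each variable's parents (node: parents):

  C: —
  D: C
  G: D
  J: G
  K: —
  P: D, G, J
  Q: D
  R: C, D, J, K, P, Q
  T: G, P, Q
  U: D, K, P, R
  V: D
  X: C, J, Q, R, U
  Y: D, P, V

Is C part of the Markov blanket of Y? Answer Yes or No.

Y's parents: D, P, V.
Y's children: none.
With no children, Y has no spouses; the co-parent set is empty.
MB(Y) = {D, P, V}; C is not in this set.

No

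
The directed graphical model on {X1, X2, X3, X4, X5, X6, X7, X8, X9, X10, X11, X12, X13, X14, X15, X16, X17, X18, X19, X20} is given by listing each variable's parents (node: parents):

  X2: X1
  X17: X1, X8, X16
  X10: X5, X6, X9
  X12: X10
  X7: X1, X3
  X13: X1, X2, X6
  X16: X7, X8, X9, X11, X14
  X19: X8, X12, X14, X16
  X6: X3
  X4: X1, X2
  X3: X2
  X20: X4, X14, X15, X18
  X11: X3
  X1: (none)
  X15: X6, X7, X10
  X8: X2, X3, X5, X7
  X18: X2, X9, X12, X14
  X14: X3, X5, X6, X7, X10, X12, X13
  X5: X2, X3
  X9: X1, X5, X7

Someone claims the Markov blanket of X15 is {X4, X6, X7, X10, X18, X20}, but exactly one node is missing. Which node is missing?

Pa(X15) = {X6, X7, X10}.
X15 has child X20.
Co-parents of X15 (other parents of its children):
  X20's other parents are X4, X14, X18.
MB(X15) = {X4, X6, X7, X10, X14, X18, X20}.
Comparing with the claimed set, X14 is missing.

X14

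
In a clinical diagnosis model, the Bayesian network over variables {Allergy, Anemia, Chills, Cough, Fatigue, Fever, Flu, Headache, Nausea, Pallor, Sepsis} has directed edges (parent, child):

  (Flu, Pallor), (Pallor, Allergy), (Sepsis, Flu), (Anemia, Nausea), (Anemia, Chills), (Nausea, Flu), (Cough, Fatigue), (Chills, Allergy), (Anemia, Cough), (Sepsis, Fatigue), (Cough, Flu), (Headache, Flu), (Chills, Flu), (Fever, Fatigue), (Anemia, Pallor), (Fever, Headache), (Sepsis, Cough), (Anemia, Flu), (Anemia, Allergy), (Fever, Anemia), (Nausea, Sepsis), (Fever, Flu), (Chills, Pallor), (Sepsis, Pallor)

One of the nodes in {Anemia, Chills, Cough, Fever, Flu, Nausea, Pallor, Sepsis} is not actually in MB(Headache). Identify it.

Recall MB(v) = parents ∪ children ∪ spouses, where spouses are the other parents of v's children.
Headache has child Flu.
Pa(Headache) = {Fever}.
Parents of each child, excluding Headache:
  Flu: Anemia, Chills, Cough, Fever, Nausea, Sepsis
MB(Headache) = {Anemia, Chills, Cough, Fever, Flu, Nausea, Sepsis}.
Pallor is neither a parent, child, nor co-parent of Headache, so it does not belong.

Pallor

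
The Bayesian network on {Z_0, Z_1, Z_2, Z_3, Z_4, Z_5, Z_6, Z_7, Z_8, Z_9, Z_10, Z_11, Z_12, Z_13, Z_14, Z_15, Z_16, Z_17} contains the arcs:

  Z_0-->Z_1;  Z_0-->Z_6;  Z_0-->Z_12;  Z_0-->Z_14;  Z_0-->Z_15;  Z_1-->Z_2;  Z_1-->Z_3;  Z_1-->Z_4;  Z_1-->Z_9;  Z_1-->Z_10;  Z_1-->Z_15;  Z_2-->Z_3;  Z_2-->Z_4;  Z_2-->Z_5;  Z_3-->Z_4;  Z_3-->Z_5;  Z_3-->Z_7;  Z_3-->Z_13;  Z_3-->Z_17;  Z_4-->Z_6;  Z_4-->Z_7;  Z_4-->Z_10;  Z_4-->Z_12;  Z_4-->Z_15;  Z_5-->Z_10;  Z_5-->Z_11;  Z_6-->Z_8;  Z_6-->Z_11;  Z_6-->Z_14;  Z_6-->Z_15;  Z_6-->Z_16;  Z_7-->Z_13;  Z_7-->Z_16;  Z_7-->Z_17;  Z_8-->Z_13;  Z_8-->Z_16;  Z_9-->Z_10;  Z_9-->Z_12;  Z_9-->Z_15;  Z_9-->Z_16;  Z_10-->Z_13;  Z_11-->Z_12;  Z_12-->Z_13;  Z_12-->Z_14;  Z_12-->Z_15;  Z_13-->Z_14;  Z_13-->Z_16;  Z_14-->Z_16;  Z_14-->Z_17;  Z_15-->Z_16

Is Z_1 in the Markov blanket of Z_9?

Yes

Z_1 is a parent of Z_9.
So Z_1 ∈ MB(Z_9).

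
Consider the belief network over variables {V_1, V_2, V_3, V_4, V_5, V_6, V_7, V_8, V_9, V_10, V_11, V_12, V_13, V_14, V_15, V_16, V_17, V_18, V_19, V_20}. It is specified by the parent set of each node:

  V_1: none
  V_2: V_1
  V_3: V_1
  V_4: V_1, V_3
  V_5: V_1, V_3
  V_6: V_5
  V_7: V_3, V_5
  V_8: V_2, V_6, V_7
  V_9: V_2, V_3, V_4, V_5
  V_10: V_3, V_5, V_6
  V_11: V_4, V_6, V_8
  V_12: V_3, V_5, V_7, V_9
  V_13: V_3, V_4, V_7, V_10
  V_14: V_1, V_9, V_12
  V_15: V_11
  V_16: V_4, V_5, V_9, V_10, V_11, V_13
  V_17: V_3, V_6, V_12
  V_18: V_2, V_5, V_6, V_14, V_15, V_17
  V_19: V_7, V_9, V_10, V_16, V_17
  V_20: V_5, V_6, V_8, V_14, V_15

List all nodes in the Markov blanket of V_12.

{V_1, V_3, V_5, V_6, V_7, V_9, V_14, V_17}

Recall MB(v) = parents ∪ children ∪ spouses, where spouses are the other parents of v's children.
Ch(V_12) = {V_14, V_17}.
V_12's parents: V_3, V_5, V_7, V_9.
Parents of each child, excluding V_12:
  V_14 also has parents V_1, V_9.
  parents(V_17) \ {V_12} = {V_3, V_6}.
So the Markov blanket of V_12 is {V_1, V_3, V_5, V_6, V_7, V_9, V_14, V_17}.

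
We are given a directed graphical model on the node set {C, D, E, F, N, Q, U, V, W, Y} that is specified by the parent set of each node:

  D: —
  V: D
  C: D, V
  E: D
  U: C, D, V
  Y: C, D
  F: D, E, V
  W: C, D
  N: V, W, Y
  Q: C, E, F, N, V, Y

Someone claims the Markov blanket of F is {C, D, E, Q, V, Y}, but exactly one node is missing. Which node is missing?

N

Children of F: Q.
Pa(F) = {D, E, V}.
For each child, the remaining parents (spouses of F):
  Q: C, E, N, V, Y
MB(F) = {C, D, E, N, Q, V, Y}.
Comparing with the claimed set, N is missing.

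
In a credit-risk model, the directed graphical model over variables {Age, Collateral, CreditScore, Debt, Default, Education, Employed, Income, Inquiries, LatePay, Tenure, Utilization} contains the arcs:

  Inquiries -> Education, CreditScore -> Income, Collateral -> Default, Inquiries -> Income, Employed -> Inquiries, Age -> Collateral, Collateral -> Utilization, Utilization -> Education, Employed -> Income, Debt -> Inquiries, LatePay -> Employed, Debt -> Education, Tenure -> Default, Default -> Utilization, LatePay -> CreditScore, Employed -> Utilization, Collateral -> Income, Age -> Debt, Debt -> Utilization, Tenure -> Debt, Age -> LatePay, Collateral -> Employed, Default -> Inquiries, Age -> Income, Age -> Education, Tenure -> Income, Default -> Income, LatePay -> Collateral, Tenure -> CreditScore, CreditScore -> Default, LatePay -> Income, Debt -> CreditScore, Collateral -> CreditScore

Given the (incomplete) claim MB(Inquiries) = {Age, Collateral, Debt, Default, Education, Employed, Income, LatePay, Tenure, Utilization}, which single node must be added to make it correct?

Inquiries has parents Debt, Default, Employed.
Inquiries's children: Education, Income.
For each child, the remaining parents (spouses of Inquiries):
  Education: Age, Debt, Utilization
  Income: Age, Collateral, CreditScore, Default, Employed, LatePay, Tenure
MB(Inquiries) = {Age, Collateral, CreditScore, Debt, Default, Education, Employed, Income, LatePay, Tenure, Utilization}.
Comparing with the claimed set, CreditScore is missing.

CreditScore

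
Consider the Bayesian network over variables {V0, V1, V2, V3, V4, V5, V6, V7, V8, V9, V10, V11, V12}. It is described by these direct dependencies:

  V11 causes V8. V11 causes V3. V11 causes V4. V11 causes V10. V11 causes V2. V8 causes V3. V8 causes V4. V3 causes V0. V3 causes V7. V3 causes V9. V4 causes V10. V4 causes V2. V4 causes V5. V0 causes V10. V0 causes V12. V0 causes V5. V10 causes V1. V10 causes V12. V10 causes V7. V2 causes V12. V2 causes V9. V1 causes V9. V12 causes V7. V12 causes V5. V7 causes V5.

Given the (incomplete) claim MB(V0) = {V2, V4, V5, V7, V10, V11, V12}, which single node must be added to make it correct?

V3

Recall MB(v) = parents ∪ children ∪ spouses, where spouses are the other parents of v's children.
V0's children: V5, V10, V12.
Parents of V0: V3.
Other parents of V0's children:
  V10's other parents are V4, V11.
  parents(V12) \ {V0} = {V2, V10}.
  V5 also has parents V4, V7, V12.
MB(V0) = {V2, V3, V4, V5, V7, V10, V11, V12}.
Comparing with the claimed set, V3 is missing.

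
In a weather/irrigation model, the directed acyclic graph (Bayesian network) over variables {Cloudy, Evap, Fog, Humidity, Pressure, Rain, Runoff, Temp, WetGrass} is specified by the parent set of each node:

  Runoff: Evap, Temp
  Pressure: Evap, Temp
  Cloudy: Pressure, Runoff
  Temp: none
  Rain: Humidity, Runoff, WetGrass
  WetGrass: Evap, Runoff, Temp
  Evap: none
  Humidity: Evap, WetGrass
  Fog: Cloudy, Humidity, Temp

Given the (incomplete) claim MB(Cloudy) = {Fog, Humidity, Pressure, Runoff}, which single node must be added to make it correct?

Temp

Cloudy has parents Pressure, Runoff.
Ch(Cloudy) = {Fog}.
Other parents of Cloudy's children:
  parents(Fog) \ {Cloudy} = {Humidity, Temp}.
MB(Cloudy) = {Fog, Humidity, Pressure, Runoff, Temp}.
Comparing with the claimed set, Temp is missing.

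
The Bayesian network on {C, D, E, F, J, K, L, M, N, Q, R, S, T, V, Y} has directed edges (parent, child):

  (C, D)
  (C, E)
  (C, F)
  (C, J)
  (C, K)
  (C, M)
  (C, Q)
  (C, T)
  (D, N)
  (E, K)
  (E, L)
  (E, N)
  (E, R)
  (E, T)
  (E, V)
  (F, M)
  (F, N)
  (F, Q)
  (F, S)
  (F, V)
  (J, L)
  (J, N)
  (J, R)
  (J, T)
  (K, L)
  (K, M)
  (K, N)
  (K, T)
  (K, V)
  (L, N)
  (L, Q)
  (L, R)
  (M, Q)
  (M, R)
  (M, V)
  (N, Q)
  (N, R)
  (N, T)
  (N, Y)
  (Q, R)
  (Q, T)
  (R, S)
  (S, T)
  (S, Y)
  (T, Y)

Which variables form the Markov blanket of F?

{C, D, E, J, K, L, M, N, Q, R, S, V}

Parents of F: C.
Ch(F) = {M, N, Q, S, V}.
Co-parents of F (other parents of its children):
  parents(M) \ {F} = {C, K}.
  parents(N) \ {F} = {D, E, J, K, L}.
  parents(Q) \ {F} = {C, L, M, N}.
  parents(S) \ {F} = {R}.
  V's other parents are E, K, M.
So the Markov blanket of F is {C, D, E, J, K, L, M, N, Q, R, S, V}.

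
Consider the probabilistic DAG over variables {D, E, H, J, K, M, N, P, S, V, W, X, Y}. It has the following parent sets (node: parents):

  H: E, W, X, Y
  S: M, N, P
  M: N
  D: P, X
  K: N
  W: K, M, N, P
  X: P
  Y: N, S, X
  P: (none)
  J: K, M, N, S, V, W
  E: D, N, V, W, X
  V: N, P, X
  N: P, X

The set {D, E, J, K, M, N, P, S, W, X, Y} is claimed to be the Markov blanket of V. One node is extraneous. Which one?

V's children: E, J.
Pa(V) = {N, P, X}.
Parents of each child, excluding V:
  E's other parents are D, N, W, X.
  J's other parents are K, M, N, S, W.
MB(V) = {D, E, J, K, M, N, P, S, W, X}.
Y is neither a parent, child, nor co-parent of V, so it does not belong.

Y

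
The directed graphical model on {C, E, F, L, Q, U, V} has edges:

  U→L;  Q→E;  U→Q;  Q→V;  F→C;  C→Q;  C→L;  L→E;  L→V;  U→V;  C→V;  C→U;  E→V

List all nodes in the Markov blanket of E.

{C, L, Q, U, V}

E has parents L, Q.
Ch(E) = {V}.
Co-parents of E (other parents of its children):
  V's other parents are C, L, Q, U.
MB(E) = {C, L, Q, U, V}.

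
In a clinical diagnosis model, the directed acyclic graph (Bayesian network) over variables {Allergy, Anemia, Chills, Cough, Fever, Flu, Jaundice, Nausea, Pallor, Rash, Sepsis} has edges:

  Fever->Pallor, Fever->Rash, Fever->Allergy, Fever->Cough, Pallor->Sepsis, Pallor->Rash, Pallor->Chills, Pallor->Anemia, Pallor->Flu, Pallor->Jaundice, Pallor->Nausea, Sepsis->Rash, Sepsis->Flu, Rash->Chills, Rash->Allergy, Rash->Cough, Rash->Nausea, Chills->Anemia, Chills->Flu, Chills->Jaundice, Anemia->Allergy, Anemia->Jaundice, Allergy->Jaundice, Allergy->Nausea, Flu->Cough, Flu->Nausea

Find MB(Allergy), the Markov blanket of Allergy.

{Anemia, Chills, Fever, Flu, Jaundice, Nausea, Pallor, Rash}

Parents of Allergy: Anemia, Fever, Rash.
Allergy has children Jaundice, Nausea.
Other parents of Allergy's children:
  parents(Jaundice) \ {Allergy} = {Anemia, Chills, Pallor}.
  Nausea also has parents Flu, Pallor, Rash.
Taking the union gives {Anemia, Chills, Fever, Flu, Jaundice, Nausea, Pallor, Rash}.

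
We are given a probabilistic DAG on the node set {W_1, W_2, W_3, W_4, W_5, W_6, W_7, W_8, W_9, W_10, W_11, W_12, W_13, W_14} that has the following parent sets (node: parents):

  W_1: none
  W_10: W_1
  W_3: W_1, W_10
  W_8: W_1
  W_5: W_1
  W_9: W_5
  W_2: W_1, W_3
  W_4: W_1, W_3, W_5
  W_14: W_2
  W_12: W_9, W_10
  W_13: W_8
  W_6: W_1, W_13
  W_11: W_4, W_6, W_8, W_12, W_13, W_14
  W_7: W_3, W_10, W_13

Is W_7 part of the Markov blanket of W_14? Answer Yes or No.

No

Recall MB(v) = parents ∪ children ∪ spouses, where spouses are the other parents of v's children.
W_14 has parent W_2.
W_14's children: W_11.
Co-parents of W_14 (other parents of its children):
  W_11's other parents are W_4, W_6, W_8, W_12, W_13.
MB(W_14) = {W_2, W_4, W_6, W_8, W_11, W_12, W_13}; W_7 is not in this set.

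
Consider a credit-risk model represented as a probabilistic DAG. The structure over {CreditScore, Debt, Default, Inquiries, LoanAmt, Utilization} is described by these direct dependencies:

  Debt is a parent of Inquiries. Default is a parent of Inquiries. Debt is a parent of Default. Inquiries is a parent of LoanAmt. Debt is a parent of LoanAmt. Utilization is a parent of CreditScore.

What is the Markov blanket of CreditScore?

Children of CreditScore: none.
Parents of CreditScore: Utilization.
CreditScore has no children, so there are no co-parents.
So the Markov blanket of CreditScore is {Utilization}.

{Utilization}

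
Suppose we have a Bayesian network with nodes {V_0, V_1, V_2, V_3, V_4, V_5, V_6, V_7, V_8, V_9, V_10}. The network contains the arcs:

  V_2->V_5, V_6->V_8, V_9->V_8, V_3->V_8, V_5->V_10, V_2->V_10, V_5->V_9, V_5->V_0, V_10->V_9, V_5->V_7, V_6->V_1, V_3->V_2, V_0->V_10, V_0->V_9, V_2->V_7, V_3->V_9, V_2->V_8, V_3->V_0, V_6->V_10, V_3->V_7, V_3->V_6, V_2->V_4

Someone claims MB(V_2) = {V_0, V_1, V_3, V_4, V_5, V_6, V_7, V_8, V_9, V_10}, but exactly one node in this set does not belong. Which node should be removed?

V_1

By definition, MB(V_2) is built from V_2's parents, V_2's children, and the co-parents of V_2.
Pa(V_2) = {V_3}.
Children of V_2: V_4, V_5, V_7, V_8, V_10.
Co-parents of V_2 (other parents of its children):
  V_5: —
  V_10: V_0, V_5, V_6
  V_8: V_3, V_6, V_9
  V_4: —
  V_7: V_3, V_5
MB(V_2) = {V_0, V_3, V_4, V_5, V_6, V_7, V_8, V_9, V_10}.
V_1 is neither a parent, child, nor co-parent of V_2, so it does not belong.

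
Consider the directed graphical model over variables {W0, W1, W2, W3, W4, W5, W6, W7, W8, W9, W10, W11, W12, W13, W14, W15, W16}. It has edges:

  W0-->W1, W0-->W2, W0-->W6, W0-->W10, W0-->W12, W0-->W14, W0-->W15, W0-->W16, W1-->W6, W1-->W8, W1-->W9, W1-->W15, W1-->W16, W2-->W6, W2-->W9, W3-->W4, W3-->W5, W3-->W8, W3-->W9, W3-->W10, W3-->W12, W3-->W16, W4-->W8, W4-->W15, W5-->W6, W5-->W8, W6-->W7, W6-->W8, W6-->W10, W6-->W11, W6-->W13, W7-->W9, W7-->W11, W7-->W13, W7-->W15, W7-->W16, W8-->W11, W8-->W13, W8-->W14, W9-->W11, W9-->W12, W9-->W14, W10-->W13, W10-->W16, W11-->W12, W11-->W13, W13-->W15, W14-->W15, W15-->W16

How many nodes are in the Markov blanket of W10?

10

A node's Markov blanket = Pa ∪ Ch ∪ (parents of Ch other than the node itself).
Parents of W10: W0, W3, W6.
Ch(W10) = {W13, W16}.
For each child, the remaining parents (spouses of W10):
  W13 also has parents W6, W7, W8, W11.
  W16's other parents are W0, W1, W3, W7, W15.
MB(W10) = {W0, W1, W3, W6, W7, W8, W11, W13, W15, W16}, which has 10 nodes.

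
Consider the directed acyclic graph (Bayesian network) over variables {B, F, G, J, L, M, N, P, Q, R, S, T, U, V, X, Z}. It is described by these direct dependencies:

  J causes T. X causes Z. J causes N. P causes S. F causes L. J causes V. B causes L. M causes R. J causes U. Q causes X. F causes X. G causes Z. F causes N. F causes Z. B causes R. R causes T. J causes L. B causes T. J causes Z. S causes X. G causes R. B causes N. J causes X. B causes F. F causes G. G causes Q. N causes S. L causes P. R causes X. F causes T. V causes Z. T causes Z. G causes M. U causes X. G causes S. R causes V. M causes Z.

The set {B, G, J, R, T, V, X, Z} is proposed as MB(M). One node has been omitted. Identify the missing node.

F

A node's Markov blanket = Pa ∪ Ch ∪ (parents of Ch other than the node itself).
Parents of M: G.
Children of M: R, Z.
Other parents of M's children:
  parents(R) \ {M} = {B, G}.
  Z's other parents are F, G, J, T, V, X.
MB(M) = {B, F, G, J, R, T, V, X, Z}.
Comparing with the claimed set, F is missing.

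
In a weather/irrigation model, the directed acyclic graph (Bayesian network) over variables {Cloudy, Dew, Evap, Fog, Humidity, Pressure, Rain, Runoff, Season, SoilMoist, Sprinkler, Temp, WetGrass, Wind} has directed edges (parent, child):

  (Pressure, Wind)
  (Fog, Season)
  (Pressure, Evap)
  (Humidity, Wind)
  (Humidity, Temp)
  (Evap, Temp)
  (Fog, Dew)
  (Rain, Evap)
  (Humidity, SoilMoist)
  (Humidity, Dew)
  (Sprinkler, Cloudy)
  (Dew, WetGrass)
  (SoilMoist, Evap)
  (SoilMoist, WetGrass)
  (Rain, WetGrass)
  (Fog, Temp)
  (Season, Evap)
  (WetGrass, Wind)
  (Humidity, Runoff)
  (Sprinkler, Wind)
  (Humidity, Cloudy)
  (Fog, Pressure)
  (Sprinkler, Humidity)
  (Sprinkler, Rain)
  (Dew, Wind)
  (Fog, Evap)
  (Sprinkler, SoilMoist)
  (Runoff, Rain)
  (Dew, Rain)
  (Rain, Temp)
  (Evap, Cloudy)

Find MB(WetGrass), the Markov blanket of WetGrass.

WetGrass's children: Wind.
Parents of WetGrass: Dew, Rain, SoilMoist.
Parents of each child, excluding WetGrass:
  parents(Wind) \ {WetGrass} = {Dew, Humidity, Pressure, Sprinkler}.
Taking the union gives {Dew, Humidity, Pressure, Rain, SoilMoist, Sprinkler, Wind}.

{Dew, Humidity, Pressure, Rain, SoilMoist, Sprinkler, Wind}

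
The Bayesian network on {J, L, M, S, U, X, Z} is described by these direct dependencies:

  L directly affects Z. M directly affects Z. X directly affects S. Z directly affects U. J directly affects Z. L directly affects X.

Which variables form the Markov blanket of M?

A node's Markov blanket = Pa ∪ Ch ∪ (parents of Ch other than the node itself).
M's children: Z.
M's parents: none.
For each child, the remaining parents (spouses of M):
  Z: J, L
Union: {} ∪ {Z} ∪ {J, L} = {J, L, Z}.

{J, L, Z}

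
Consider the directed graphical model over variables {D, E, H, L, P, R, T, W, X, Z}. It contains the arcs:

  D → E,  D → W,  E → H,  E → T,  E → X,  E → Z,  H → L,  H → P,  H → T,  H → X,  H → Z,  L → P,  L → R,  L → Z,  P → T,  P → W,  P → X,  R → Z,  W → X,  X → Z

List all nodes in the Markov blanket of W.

Recall MB(v) = parents ∪ children ∪ spouses, where spouses are the other parents of v's children.
W's parents: D, P.
Ch(W) = {X}.
Other parents of W's children:
  X also has parents E, H, P.
Union: {D, P} ∪ {X} ∪ {E, H, P} = {D, E, H, P, X}.

{D, E, H, P, X}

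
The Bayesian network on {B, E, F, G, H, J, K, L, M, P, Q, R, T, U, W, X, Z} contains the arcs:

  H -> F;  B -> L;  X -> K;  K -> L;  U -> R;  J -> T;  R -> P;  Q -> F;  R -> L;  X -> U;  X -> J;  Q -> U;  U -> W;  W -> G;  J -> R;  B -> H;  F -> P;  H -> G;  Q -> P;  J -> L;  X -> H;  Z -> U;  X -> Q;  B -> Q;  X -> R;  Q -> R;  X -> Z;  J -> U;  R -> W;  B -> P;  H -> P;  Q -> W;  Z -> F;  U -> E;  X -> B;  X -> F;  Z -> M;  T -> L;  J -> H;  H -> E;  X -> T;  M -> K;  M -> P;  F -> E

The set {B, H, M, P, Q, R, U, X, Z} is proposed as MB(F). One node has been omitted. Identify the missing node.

E

Recall MB(v) = parents ∪ children ∪ spouses, where spouses are the other parents of v's children.
F's parents: H, Q, X, Z.
Ch(F) = {E, P}.
Co-parents of F (other parents of its children):
  E's other parents are H, U.
  parents(P) \ {F} = {B, H, M, Q, R}.
MB(F) = {B, E, H, M, P, Q, R, U, X, Z}.
Comparing with the claimed set, E is missing.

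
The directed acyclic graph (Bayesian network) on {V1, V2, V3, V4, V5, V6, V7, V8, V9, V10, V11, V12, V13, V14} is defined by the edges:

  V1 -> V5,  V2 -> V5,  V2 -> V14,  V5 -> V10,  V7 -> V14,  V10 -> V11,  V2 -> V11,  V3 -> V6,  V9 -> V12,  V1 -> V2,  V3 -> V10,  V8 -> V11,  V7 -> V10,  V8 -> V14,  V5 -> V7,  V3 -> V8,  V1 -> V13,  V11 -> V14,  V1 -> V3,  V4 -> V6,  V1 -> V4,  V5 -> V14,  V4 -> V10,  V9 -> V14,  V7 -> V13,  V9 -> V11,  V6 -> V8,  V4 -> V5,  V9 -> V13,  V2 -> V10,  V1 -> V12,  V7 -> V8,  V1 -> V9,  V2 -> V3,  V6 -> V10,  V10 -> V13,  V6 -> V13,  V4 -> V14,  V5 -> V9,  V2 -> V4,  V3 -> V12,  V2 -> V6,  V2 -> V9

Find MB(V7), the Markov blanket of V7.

Pa(V7) = {V5}.
Ch(V7) = {V8, V10, V13, V14}.
Other parents of V7's children:
  parents(V8) \ {V7} = {V3, V6}.
  V10 also has parents V2, V3, V4, V5, V6.
  V13's other parents are V1, V6, V9, V10.
  parents(V14) \ {V7} = {V2, V4, V5, V8, V9, V11}.
MB(V7) = {V1, V2, V3, V4, V5, V6, V8, V9, V10, V11, V13, V14}.

{V1, V2, V3, V4, V5, V6, V8, V9, V10, V11, V13, V14}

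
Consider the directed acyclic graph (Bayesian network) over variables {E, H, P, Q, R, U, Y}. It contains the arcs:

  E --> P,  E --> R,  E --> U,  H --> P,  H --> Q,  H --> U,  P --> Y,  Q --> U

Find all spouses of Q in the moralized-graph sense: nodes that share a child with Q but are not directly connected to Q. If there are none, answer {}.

Children of Q: U.
  U's other parents are E, H.
Excluding nodes already adjacent to Q (H, U), the co-parent-only contribution is {E}.

{E}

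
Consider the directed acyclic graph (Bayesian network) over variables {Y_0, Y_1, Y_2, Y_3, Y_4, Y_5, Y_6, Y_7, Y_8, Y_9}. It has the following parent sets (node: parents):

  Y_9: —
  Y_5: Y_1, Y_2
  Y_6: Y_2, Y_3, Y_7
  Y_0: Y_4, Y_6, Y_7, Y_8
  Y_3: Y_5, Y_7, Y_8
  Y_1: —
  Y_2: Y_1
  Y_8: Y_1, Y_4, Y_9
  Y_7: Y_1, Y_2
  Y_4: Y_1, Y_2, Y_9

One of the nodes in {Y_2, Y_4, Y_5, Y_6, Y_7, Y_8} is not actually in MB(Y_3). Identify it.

Parents of Y_3: Y_5, Y_7, Y_8.
Y_3 has child Y_6.
Other parents of Y_3's children:
  parents(Y_6) \ {Y_3} = {Y_2, Y_7}.
MB(Y_3) = {Y_2, Y_5, Y_6, Y_7, Y_8}.
Y_4 is neither a parent, child, nor co-parent of Y_3, so it does not belong.

Y_4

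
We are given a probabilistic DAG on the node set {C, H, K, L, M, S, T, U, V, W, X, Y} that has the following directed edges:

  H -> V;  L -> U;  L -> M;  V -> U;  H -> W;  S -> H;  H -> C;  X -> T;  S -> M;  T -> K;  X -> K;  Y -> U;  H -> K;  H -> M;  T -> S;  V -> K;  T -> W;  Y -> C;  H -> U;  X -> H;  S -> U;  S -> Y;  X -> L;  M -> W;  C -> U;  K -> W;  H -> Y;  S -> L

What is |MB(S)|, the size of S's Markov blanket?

S has parent T.
S has children H, L, M, U, Y.
Other parents of S's children:
  H also has parent X.
  L's other parent is X.
  M's other parents are H, L.
  parents(Y) \ {S} = {H}.
  U's other parents are C, H, L, V, Y.
MB(S) = {C, H, L, M, T, U, V, X, Y}, which has 9 nodes.

9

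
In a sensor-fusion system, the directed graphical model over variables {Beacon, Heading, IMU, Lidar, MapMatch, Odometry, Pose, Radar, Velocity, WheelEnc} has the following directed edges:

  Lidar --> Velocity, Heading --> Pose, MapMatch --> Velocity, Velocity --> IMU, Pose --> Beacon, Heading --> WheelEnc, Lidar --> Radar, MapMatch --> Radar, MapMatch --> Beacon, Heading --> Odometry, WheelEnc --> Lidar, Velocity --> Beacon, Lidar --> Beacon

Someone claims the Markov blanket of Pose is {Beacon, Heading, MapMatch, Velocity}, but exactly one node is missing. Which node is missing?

The Markov blanket of a node is its parents, its children, and the other parents of its children.
Pa(Pose) = {Heading}.
Pose's children: Beacon.
Parents of each child, excluding Pose:
  Beacon's other parents are Lidar, MapMatch, Velocity.
MB(Pose) = {Beacon, Heading, Lidar, MapMatch, Velocity}.
Comparing with the claimed set, Lidar is missing.

Lidar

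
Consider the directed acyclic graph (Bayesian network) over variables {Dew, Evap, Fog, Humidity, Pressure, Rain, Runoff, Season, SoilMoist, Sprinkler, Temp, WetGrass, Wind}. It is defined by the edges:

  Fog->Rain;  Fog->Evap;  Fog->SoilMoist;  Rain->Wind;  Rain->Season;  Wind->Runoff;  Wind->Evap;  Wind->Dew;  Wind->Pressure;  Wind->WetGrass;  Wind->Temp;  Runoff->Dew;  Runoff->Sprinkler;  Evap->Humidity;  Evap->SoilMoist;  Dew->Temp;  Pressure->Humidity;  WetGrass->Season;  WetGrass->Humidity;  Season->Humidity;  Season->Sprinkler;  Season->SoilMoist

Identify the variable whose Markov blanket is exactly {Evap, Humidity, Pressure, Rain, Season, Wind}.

WetGrass

The target node must have every member of {Evap, Humidity, Pressure, Rain, Season, Wind} as a parent, child, or co-parent, and no others.
Parents of WetGrass: Wind; children: Humidity, Season; co-parents: Evap, Pressure, Rain, Season.
These exactly cover the given set, so the node is WetGrass.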